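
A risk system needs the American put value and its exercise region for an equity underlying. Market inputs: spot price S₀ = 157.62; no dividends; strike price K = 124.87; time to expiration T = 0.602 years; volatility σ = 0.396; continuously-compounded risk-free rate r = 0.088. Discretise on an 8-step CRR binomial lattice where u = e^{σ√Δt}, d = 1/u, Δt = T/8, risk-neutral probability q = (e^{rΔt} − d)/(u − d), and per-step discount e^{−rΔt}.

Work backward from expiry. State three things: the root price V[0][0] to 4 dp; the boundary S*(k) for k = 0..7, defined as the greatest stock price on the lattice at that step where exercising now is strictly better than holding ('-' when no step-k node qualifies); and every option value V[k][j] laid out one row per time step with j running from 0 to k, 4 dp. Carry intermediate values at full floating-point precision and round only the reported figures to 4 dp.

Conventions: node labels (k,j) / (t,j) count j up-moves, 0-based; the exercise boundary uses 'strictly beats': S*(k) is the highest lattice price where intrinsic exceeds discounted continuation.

params: Δt=0.07525 u=1.11475 d=0.89706 q=0.50339 e^(-rΔt)=0.99340
t_8 payoffs: 58.7713 42.7313 22.7990 0.0000 0.0000 0.0000 0.0000 0.0000 0.0000
t_7: node(7,0) S=73.6835 payoff=51.1865 vs cont=50.3623 → 51.1865 [stop]  node(7,1) S=91.5641 payoff=33.3059 vs cont=32.4818 → 33.3059 [stop]  node(7,2) S=113.7836 payoff=11.0864 vs cont=11.2475 → 11.2475 [wait]  node(7,3) S=141.3950 payoff=0.0000 vs cont=0.0000 → 0.0000 [wait]  node(7,4) S=175.7068 payoff=0.0000 vs cont=0.0000 → 0.0000 [wait]  node(7,5) S=218.3449 payoff=0.0000 vs cont=0.0000 → 0.0000 [wait]  node(7,6) S=271.3299 payoff=0.0000 vs cont=0.0000 → 0.0000 [wait]  node(7,7) S=337.1725 payoff=0.0000 vs cont=0.0000 → 0.0000 [wait]  ⇒ S*(7)=91.5641
t_6: node(6,0) S=82.1387 payoff=42.7313 vs cont=41.9072 → 42.7313 [stop]  node(6,1) S=102.0710 payoff=22.7990 vs cont=22.0554 → 22.7990 [stop]  node(6,2) S=126.8402 payoff=0.0000 vs cont=5.5488 → 5.5488 [wait]  node(6,3) S=157.6200 payoff=0.0000 vs cont=0.0000 → 0.0000 [wait]  node(6,4) S=195.8691 payoff=0.0000 vs cont=0.0000 → 0.0000 [wait]  node(6,5) S=243.3999 payoff=0.0000 vs cont=0.0000 → 0.0000 [wait]  node(6,6) S=302.4648 payoff=0.0000 vs cont=0.0000 → 0.0000 [wait]  ⇒ S*(6)=102.0710
t_5: node(5,0) S=91.5641 payoff=33.3059 vs cont=32.4818 → 33.3059 [stop]  node(5,1) S=113.7836 payoff=11.0864 vs cont=14.0222 → 14.0222 [wait]  node(5,2) S=141.3950 payoff=0.0000 vs cont=2.7374 → 2.7374 [wait]  node(5,3) S=175.7068 payoff=0.0000 vs cont=0.0000 → 0.0000 [wait]  node(5,4) S=218.3449 payoff=0.0000 vs cont=0.0000 → 0.0000 [wait]  node(5,5) S=271.3299 payoff=0.0000 vs cont=0.0000 → 0.0000 [wait]  ⇒ S*(5)=91.5641
t_4: node(4,0) S=102.0710 payoff=22.7990 vs cont=23.4430 → 23.4430 [wait]  node(4,1) S=126.8402 payoff=0.0000 vs cont=8.2865 → 8.2865 [wait]  node(4,2) S=157.6200 payoff=0.0000 vs cont=1.3504 → 1.3504 [wait]  node(4,3) S=195.8691 payoff=0.0000 vs cont=0.0000 → 0.0000 [wait]  node(4,4) S=243.3999 payoff=0.0000 vs cont=0.0000 → 0.0000 [wait]  ⇒ S*(4)=-
t_3: node(3,0) S=113.7836 payoff=11.0864 vs cont=15.7090 → 15.7090 [wait]  node(3,1) S=141.3950 payoff=0.0000 vs cont=4.7633 → 4.7633 [wait]  node(3,2) S=175.7068 payoff=0.0000 vs cont=0.6662 → 0.6662 [wait]  node(3,3) S=218.3449 payoff=0.0000 vs cont=0.0000 → 0.0000 [wait]  ⇒ S*(3)=-
t_2: node(2,0) S=126.8402 payoff=0.0000 vs cont=10.1317 → 10.1317 [wait]  node(2,1) S=157.6200 payoff=0.0000 vs cont=2.6830 → 2.6830 [wait]  node(2,2) S=195.8691 payoff=0.0000 vs cont=0.3287 → 0.3287 [wait]  ⇒ S*(2)=-
t_1: node(1,0) S=141.3950 payoff=0.0000 vs cont=6.3400 → 6.3400 [wait]  node(1,1) S=175.7068 payoff=0.0000 vs cont=1.4880 → 1.4880 [wait]  ⇒ S*(1)=-
t_0: node(0,0) S=157.6200 payoff=0.0000 vs cont=3.8718 → 3.8718 [wait]  ⇒ S*(0)=-

price = 3.8718
boundary = - - - - - 91.5641 102.0710 91.5641
tree:
3.8718
6.3400 1.4880
10.1317 2.6830 0.3287
15.7090 4.7633 0.6662 0.0000
23.4430 8.2865 1.3504 0.0000 0.0000
33.3059 14.0222 2.7374 0.0000 0.0000 0.0000
42.7313 22.7990 5.5488 0.0000 0.0000 0.0000 0.0000
51.1865 33.3059 11.2475 0.0000 0.0000 0.0000 0.0000 0.0000
58.7713 42.7313 22.7990 0.0000 0.0000 0.0000 0.0000 0.0000 0.0000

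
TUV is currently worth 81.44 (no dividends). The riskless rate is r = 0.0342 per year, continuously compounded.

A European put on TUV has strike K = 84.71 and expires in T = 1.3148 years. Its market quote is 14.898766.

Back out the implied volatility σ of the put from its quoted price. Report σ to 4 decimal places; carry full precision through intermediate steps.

sigma = 0.4109

At σ = 0.4109 the Black–Scholes value reproduces the quote:
σ√T = 0.4109·√1.3148 = 0.471157
d₁ = (ln(S/K) + (r+σ²/2)T) / (σ√T) = (ln(81.44/84.71) + (0.0342+0.4109²/2)·1.3148) / 0.471157 = (-0.039367 + 0.155961) / 0.471157 = 0.247462
d₂ = d₁ − σ√T = 0.247462 − 0.471157 = -0.223695
e^{−rT} = 0.956030
N(−d₁) = 0.402275,  N(−d₂) = 0.588503
V = K·e^{−rT}·N(−d₂) − S·N(−d₁) = 47.660061 − 32.761295 = 14.898766 (the observed quote) — the price is monotone increasing in volatility, hence this σ is the only solution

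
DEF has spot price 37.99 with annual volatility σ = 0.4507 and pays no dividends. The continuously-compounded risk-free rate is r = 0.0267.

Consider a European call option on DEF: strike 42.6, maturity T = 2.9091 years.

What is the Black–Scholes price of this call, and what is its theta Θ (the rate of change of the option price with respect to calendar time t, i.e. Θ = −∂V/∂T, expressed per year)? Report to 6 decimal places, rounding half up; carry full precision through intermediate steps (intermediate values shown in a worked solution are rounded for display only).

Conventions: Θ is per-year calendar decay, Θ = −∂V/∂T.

σ√T = 0.4507·√2.9091 = 0.768718
d₁ = (ln(S/K) + (r+σ²/2)T) / (σ√T) = (ln(37.99/42.6) + (0.0267+0.4507²/2)·2.9091) / 0.768718 = (-0.114531 + 0.373136) / 0.768718 = 0.336411
d₂ = d₁ − σ√T = 0.336411 − 0.768718 = -0.432307
e^{−rT} = 0.925267
N(d₁) = 0.631720,  N(d₂) = 0.332759
Call price V = S·N(d₁) − K·e^{−rT}·N(d₂) = 23.999026 − 13.116164 = 10.882862
φ(d₁) = (1/√(2π))·e^{−d₁²/2} = 0.376994
Θ = −S·φ(d₁)·σ/(2√T) − r·K·e^{−rT}·N(d₂) = −1.892267 − 0.350202 = -2.242469

price = 10.882862
Θ = -2.242469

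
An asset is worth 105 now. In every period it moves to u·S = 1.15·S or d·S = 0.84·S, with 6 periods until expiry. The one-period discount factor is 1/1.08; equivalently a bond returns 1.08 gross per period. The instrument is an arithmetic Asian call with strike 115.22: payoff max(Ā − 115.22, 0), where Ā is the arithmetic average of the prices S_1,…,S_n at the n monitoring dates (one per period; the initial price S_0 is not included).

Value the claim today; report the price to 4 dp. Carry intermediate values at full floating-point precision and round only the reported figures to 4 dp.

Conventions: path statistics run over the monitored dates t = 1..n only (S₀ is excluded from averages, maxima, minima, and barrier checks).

No-arbitrage gives p* = (R−d)/(u−d) = 0.7742: enumerate every path, weight its payoff by its p*-probability, and discount by R^6.
Enumerate all 2^6 = 64 price paths (U = up ×1.15, D = down ×0.84); each path with k up-moves has probability p*^k·(1−p*)^(6−k).
DDDDDD: Ā=59.5995, payoff=0.0000, prob=0.000133
UDDDDD: Ā=81.5945, payoff=0.0000, prob=0.000454
DUDDDD: Ā=76.1695, payoff=0.0000, prob=0.000454
UUDDDD: Ā=104.2797, payoff=0.0000, prob=0.001558
DDUDDD: Ā=71.6125, payoff=0.0000, prob=0.000454
UDUDDD: Ā=98.0410, payoff=0.0000, prob=0.001558
DUUDDD: Ā=92.6160, payoff=0.0000, prob=0.001558
UUUDDD: Ā=126.7957, payoff=11.5757, prob=0.005343
DDDUDD: Ā=67.7847, payoff=0.0000, prob=0.000454
UDDUDD: Ā=92.8004, payoff=0.0000, prob=0.001558
DUDUDD: Ā=87.3754, payoff=0.0000, prob=0.001558
UUDUDD: Ā=119.6211, payoff=4.4011, prob=0.005343
DDUUDD: Ā=82.8184, payoff=0.0000, prob=0.001558
UDUUDD: Ā=113.3824, payoff=0.0000, prob=0.005343
DUUUDD: Ā=107.9574, payoff=0.0000, prob=0.005343
UUUUDD: Ā=147.7988, payoff=32.5788, prob=0.018318
DDDDUD: Ā=64.5692, payoff=0.0000, prob=0.000454
UDDDUD: Ā=88.3984, payoff=0.0000, prob=0.001558
DUDDUD: Ā=82.9734, payoff=0.0000, prob=0.001558
UUDDUD: Ā=113.5945, payoff=0.0000, prob=0.005343
DDUDUD: Ā=78.4164, payoff=0.0000, prob=0.001558
UDUDUD: Ā=107.3557, payoff=0.0000, prob=0.005343
DUUDUD: Ā=101.9307, payoff=0.0000, prob=0.005343
UUUDUD: Ā=139.5480, payoff=24.3280, prob=0.018318
DDDUUD: Ā=74.5885, payoff=0.0000, prob=0.001558
UDDUUD: Ā=102.1152, payoff=0.0000, prob=0.005343
DUDUUD: Ā=96.6902, payoff=0.0000, prob=0.005343
UUDUUD: Ā=132.3735, payoff=17.1535, prob=0.018318
DDUUUD: Ā=92.1332, payoff=0.0000, prob=0.005343
UDUUUD: Ā=126.1347, payoff=10.9147, prob=0.018318
DUUUUD: Ā=120.7097, payoff=5.4897, prob=0.018318
UUUUUD: Ā=165.2574, payoff=50.0374, prob=0.062804
DDDDDU: Ā=61.8683, payoff=0.0000, prob=0.000454
UDDDDU: Ā=84.7006, payoff=0.0000, prob=0.001558
DUDDDU: Ā=79.2756, payoff=0.0000, prob=0.001558
UUDDDU: Ā=108.5321, payoff=0.0000, prob=0.005343
DDUDDU: Ā=74.7186, payoff=0.0000, prob=0.001558
UDUDDU: Ā=102.2934, payoff=0.0000, prob=0.005343
DUUDDU: Ā=96.8684, payoff=0.0000, prob=0.005343
UUUDDU: Ā=132.6174, payoff=17.3974, prob=0.018318
DDDUDU: Ā=70.8908, payoff=0.0000, prob=0.001558
UDDUDU: Ā=97.0528, payoff=0.0000, prob=0.005343
DUDUDU: Ā=91.6278, payoff=0.0000, prob=0.005343
UUDUDU: Ā=125.4429, payoff=10.2229, prob=0.018318
DDUUDU: Ā=87.0708, payoff=0.0000, prob=0.005343
UDUUDU: Ā=119.2041, payoff=3.9841, prob=0.018318
DUUUDU: Ā=113.7791, payoff=0.0000, prob=0.018318
UUUUDU: Ā=155.7690, payoff=40.5490, prob=0.062804
DDDDUU: Ā=67.6753, payoff=0.0000, prob=0.001558
UDDDUU: Ā=92.6508, payoff=0.0000, prob=0.005343
DUDDUU: Ā=87.2258, payoff=0.0000, prob=0.005343
UUDDUU: Ā=119.4162, payoff=4.1962, prob=0.018318
DDUDUU: Ā=82.6688, payoff=0.0000, prob=0.005343
UDUDUU: Ā=113.1775, payoff=0.0000, prob=0.018318
DUUDUU: Ā=107.7525, payoff=0.0000, prob=0.018318
UUUDUU: Ā=147.5183, payoff=32.2983, prob=0.062804
DDDUUU: Ā=78.8409, payoff=0.0000, prob=0.005343
UDDUUU: Ā=107.9369, payoff=0.0000, prob=0.018318
DUDUUU: Ā=102.5119, payoff=0.0000, prob=0.018318
UUDUUU: Ā=140.3437, payoff=25.1237, prob=0.062804
DDUUUU: Ā=97.9549, payoff=0.0000, prob=0.018318
UDUUUU: Ā=134.1050, payoff=18.8850, prob=0.062804
DUUUUU: Ā=128.6800, payoff=13.4600, prob=0.062804
UUUUUU: Ā=176.1690, payoff=60.9490, prob=0.215326
Price = Σ prob·payoff / R^6 = 26.848999 / 1.586874 = 16.9194

price = 16.9194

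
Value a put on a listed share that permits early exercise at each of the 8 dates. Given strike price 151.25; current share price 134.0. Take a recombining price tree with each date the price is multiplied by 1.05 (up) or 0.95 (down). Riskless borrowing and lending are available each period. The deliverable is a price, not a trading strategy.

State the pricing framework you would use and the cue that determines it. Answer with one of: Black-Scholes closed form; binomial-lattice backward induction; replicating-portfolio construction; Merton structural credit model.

framework: binomial-lattice backward induction

Key observation: an American put (K = 151.25, S₀ = 134) on a 8-date tree has no closed form — the optimal stopping decision is embedded and must be resolved recursively from expiry.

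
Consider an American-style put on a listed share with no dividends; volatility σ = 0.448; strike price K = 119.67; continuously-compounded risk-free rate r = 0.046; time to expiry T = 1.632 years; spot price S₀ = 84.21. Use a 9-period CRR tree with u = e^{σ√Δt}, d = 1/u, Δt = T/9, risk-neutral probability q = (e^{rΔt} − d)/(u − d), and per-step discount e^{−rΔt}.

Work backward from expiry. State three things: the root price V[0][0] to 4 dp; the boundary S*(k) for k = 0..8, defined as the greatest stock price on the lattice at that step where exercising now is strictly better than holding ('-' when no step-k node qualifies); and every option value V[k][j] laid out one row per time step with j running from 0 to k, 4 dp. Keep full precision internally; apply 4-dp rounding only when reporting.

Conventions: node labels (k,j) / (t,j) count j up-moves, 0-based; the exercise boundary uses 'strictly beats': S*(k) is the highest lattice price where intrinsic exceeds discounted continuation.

Δt=0.18133  u=1.21018  d=0.82632  q=0.47427  discount=0.99169
step 9 (expiry): payoffs max(K−S,0) = 104.5449 97.5186 87.2282 72.1574 50.0856 17.7603 0.0000 0.0000 0.0000 0.0000
step 8: (k=8,j=0): S=18.3042, K−S=101.3658, hold=100.3718 ⇒ V=101.3658 exercise | (k=8,j=1): S=26.8073, K−S=92.8627, hold=91.8686 ⇒ V=92.8627 exercise | (k=8,j=2): S=39.2606, K−S=80.4094, hold=79.4153 ⇒ V=80.4094 exercise | (k=8,j=3): S=57.4990, K−S=62.1710, hold=61.1769 ⇒ V=62.1710 exercise | (k=8,j=4): S=84.2100, K−S=35.4600, hold=34.4659 ⇒ V=35.4600 exercise | (k=8,j=5): S=123.3295, K−S=0.0000, hold=9.2596 ⇒ V=9.2596 continue | (k=8,j=6): S=180.6218, K−S=0.0000, hold=0.0000 ⇒ V=0.0000 continue | (k=8,j=7): S=264.5292, K−S=0.0000, hold=0.0000 ⇒ V=0.0000 continue | (k=8,j=8): S=387.4154, K−S=0.0000, hold=0.0000 ⇒ V=0.0000 continue  boundary S*=84.2100
step 7: (k=7,j=0): S=22.1514, K−S=97.5186, hold=96.5245 ⇒ V=97.5186 exercise | (k=7,j=1): S=32.4418, K−S=87.2282, hold=86.2341 ⇒ V=87.2282 exercise | (k=7,j=2): S=47.5126, K−S=72.1574, hold=71.1634 ⇒ V=72.1574 exercise | (k=7,j=3): S=69.5844, K−S=50.0856, hold=49.0915 ⇒ V=50.0856 exercise | (k=7,j=4): S=101.9097, K−S=17.7603, hold=22.8425 ⇒ V=22.8425 continue | (k=7,j=5): S=149.2515, K−S=0.0000, hold=4.8276 ⇒ V=4.8276 continue | (k=7,j=6): S=218.5858, K−S=0.0000, hold=0.0000 ⇒ V=0.0000 continue | (k=7,j=7): S=320.1291, K−S=0.0000, hold=0.0000 ⇒ V=0.0000 continue  boundary S*=69.5844
step 6: (k=6,j=0): S=26.8073, K−S=92.8627, hold=91.8686 ⇒ V=92.8627 exercise | (k=6,j=1): S=39.2606, K−S=80.4094, hold=79.4153 ⇒ V=80.4094 exercise | (k=6,j=2): S=57.4990, K−S=62.1710, hold=61.1769 ⇒ V=62.1710 exercise | (k=6,j=3): S=84.2100, K−S=35.4600, hold=36.8563 ⇒ V=36.8563 continue | (k=6,j=4): S=123.3295, K−S=0.0000, hold=14.1798 ⇒ V=14.1798 continue | (k=6,j=5): S=180.6218, K−S=0.0000, hold=2.5169 ⇒ V=2.5169 continue | (k=6,j=6): S=264.5292, K−S=0.0000, hold=0.0000 ⇒ V=0.0000 continue  boundary S*=57.4990
step 5: (k=5,j=0): S=32.4418, K−S=87.2282, hold=86.2341 ⇒ V=87.2282 exercise | (k=5,j=1): S=47.5126, K−S=72.1574, hold=71.1634 ⇒ V=72.1574 exercise | (k=5,j=2): S=69.5844, K−S=50.0856, hold=49.7482 ⇒ V=50.0856 exercise | (k=5,j=3): S=101.9097, K−S=17.7603, hold=25.8846 ⇒ V=25.8846 continue | (k=5,j=4): S=149.2515, K−S=0.0000, hold=8.5766 ⇒ V=8.5766 continue | (k=5,j=5): S=218.5858, K−S=0.0000, hold=1.3122 ⇒ V=1.3122 continue  boundary S*=69.5844
step 4: (k=4,j=0): S=39.2606, K−S=80.4094, hold=79.4153 ⇒ V=80.4094 exercise | (k=4,j=1): S=57.4990, K−S=62.1710, hold=61.1769 ⇒ V=62.1710 exercise | (k=4,j=2): S=84.2100, K−S=35.4600, hold=38.2871 ⇒ V=38.2871 continue | (k=4,j=3): S=123.3295, K−S=0.0000, hold=17.5291 ⇒ V=17.5291 continue | (k=4,j=4): S=180.6218, K−S=0.0000, hold=5.0887 ⇒ V=5.0887 continue  boundary S*=57.4990
step 3: (k=3,j=0): S=47.5126, K−S=72.1574, hold=71.1634 ⇒ V=72.1574 exercise | (k=3,j=1): S=69.5844, K−S=50.0856, hold=50.4212 ⇒ V=50.4212 continue | (k=3,j=2): S=101.9097, K−S=17.7603, hold=28.2059 ⇒ V=28.2059 continue | (k=3,j=3): S=149.2515, K−S=0.0000, hold=11.5324 ⇒ V=11.5324 continue  boundary S*=47.5126
step 2: (k=2,j=0): S=57.4990, K−S=62.1710, hold=61.3348 ⇒ V=62.1710 exercise | (k=2,j=1): S=84.2100, K−S=35.4600, hold=39.5538 ⇒ V=39.5538 continue | (k=2,j=2): S=123.3295, K−S=0.0000, hold=20.1295 ⇒ V=20.1295 continue  boundary S*=57.4990
step 1: (k=1,j=0): S=69.5844, K−S=50.0856, hold=51.0170 ⇒ V=51.0170 continue | (k=1,j=1): S=101.9097, K−S=17.7603, hold=30.0894 ⇒ V=30.0894 continue  boundary S*=-
step 0: (k=0,j=0): S=84.2100, K−S=35.4600, hold=40.7503 ⇒ V=40.7503 continue  boundary S*=-

price = 40.7503
boundary = - - 57.4990 47.5126 57.4990 69.5844 57.4990 69.5844 84.2100
tree:
40.7503
51.0170 30.0894
62.1710 39.5538 20.1295
72.1574 50.4212 28.2059 11.5324
80.4094 62.1710 38.2871 17.5291 5.0887
87.2282 72.1574 50.0856 25.8846 8.5766 1.3122
92.8627 80.4094 62.1710 36.8563 14.1798 2.5169 0.0000
97.5186 87.2282 72.1574 50.0856 22.8425 4.8276 0.0000 0.0000
101.3658 92.8627 80.4094 62.1710 35.4600 9.2596 0.0000 0.0000 0.0000
104.5449 97.5186 87.2282 72.1574 50.0856 17.7603 0.0000 0.0000 0.0000 0.0000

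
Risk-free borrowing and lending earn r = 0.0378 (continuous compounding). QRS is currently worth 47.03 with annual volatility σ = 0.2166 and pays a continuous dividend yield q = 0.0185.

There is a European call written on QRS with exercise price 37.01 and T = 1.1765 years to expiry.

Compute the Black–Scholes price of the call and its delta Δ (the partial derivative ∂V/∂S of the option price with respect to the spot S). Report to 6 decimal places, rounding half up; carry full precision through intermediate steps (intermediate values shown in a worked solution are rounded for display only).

price = 11.244181
Δ = 0.872197

σ√T = 0.2166·√1.1765 = 0.234939
d₁ = (ln(S/K) + (r−q+σ²/2)T) / (σ√T) = (ln(47.03/37.01) + (0.0378−0.0185+0.2166²/2)·1.1765) / 0.234939 = (0.239598 + 0.050305) / 0.234939 = 1.233948
d₂ = d₁ − σ√T = 1.233948 − 0.234939 = 0.999010
e^{−rT} = 0.956503
e^{−qT} = 0.978470
N(d₁) = 0.891389,  N(d₂) = 0.841105
Call price V = S·e^{−qT}·N(d₁) − K·e^{−rT}·N(d₂) = 41.019434 − 29.775253 = 11.244181
Δ = e^{−qT}·N(d₁) = 0.872197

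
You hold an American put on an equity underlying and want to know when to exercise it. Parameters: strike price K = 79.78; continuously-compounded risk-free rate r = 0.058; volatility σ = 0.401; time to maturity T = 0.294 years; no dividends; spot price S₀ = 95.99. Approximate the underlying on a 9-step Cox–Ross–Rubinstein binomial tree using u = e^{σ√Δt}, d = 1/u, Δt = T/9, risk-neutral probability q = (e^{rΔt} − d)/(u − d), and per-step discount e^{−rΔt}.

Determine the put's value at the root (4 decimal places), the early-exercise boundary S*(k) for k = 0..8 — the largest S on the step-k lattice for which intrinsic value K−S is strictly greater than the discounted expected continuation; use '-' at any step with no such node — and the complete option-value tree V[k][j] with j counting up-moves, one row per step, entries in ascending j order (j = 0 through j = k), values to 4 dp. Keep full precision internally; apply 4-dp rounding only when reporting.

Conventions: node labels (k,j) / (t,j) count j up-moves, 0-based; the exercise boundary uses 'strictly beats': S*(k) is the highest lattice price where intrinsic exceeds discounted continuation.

params: Δt=0.03267 u=1.07517 d=0.93009 q=0.49496 e^(-rΔt)=0.99811
t_9 payoffs: 29.7833 21.9846 12.9694 2.5479 0.0000 0.0000 0.0000 0.0000 0.0000 0.0000
t_8: node(8,0) S=53.7548 payoff=26.0252 vs cont=25.8742 → 26.0252 [stop]  node(8,1) S=62.1397 payoff=17.6403 vs cont=17.4893 → 17.6403 [stop]  node(8,2) S=71.8326 payoff=7.9474 vs cont=7.7964 → 7.9474 [stop]  node(8,3) S=83.0374 payoff=0.0000 vs cont=1.2844 → 1.2844 [wait]  node(8,4) S=95.9900 payoff=0.0000 vs cont=0.0000 → 0.0000 [wait]  node(8,5) S=110.9630 payoff=0.0000 vs cont=0.0000 → 0.0000 [wait]  node(8,6) S=128.2716 payoff=0.0000 vs cont=0.0000 → 0.0000 [wait]  node(8,7) S=148.2800 payoff=0.0000 vs cont=0.0000 → 0.0000 [wait]  node(8,8) S=171.4095 payoff=0.0000 vs cont=0.0000 → 0.0000 [wait]  ⇒ S*(8)=71.8326
t_7: node(7,0) S=57.7954 payoff=21.9846 vs cont=21.8336 → 21.9846 [stop]  node(7,1) S=66.8106 payoff=12.9694 vs cont=12.8184 → 12.9694 [stop]  node(7,2) S=77.2321 payoff=2.5479 vs cont=4.6407 → 4.6407 [wait]  node(7,3) S=89.2791 payoff=0.0000 vs cont=0.6474 → 0.6474 [wait]  node(7,4) S=103.2053 payoff=0.0000 vs cont=0.0000 → 0.0000 [wait]  node(7,5) S=119.3038 payoff=0.0000 vs cont=0.0000 → 0.0000 [wait]  node(7,6) S=137.9134 payoff=0.0000 vs cont=0.0000 → 0.0000 [wait]  node(7,7) S=159.4259 payoff=0.0000 vs cont=0.0000 → 0.0000 [wait]  ⇒ S*(7)=66.8106
t_6: node(6,0) S=62.1397 payoff=17.6403 vs cont=17.4893 → 17.6403 [stop]  node(6,1) S=71.8326 payoff=7.9474 vs cont=8.8303 → 8.8303 [wait]  node(6,2) S=83.0374 payoff=0.0000 vs cont=2.6591 → 2.6591 [wait]  node(6,3) S=95.9900 payoff=0.0000 vs cont=0.3264 → 0.3264 [wait]  node(6,4) S=110.9630 payoff=0.0000 vs cont=0.0000 → 0.0000 [wait]  node(6,5) S=128.2716 payoff=0.0000 vs cont=0.0000 → 0.0000 [wait]  node(6,6) S=148.2800 payoff=0.0000 vs cont=0.0000 → 0.0000 [wait]  ⇒ S*(6)=62.1397
t_5: node(5,0) S=66.8106 payoff=12.9694 vs cont=13.2545 → 13.2545 [wait]  node(5,1) S=77.2321 payoff=2.5479 vs cont=5.7649 → 5.7649 [wait]  node(5,2) S=89.2791 payoff=0.0000 vs cont=1.5017 → 1.5017 [wait]  node(5,3) S=103.2053 payoff=0.0000 vs cont=0.1645 → 0.1645 [wait]  node(5,4) S=119.3038 payoff=0.0000 vs cont=0.0000 → 0.0000 [wait]  node(5,5) S=137.9134 payoff=0.0000 vs cont=0.0000 → 0.0000 [wait]  ⇒ S*(5)=-
t_4: node(4,0) S=71.8326 payoff=7.9474 vs cont=9.5294 → 9.5294 [wait]  node(4,1) S=83.0374 payoff=0.0000 vs cont=3.6478 → 3.6478 [wait]  node(4,2) S=95.9900 payoff=0.0000 vs cont=0.8382 → 0.8382 [wait]  node(4,3) S=110.9630 payoff=0.0000 vs cont=0.0829 → 0.0829 [wait]  node(4,4) S=128.2716 payoff=0.0000 vs cont=0.0000 → 0.0000 [wait]  ⇒ S*(4)=-
t_3: node(3,0) S=77.2321 payoff=2.5479 vs cont=6.6057 → 6.6057 [wait]  node(3,1) S=89.2791 payoff=0.0000 vs cont=2.2529 → 2.2529 [wait]  node(3,2) S=103.2053 payoff=0.0000 vs cont=0.4635 → 0.4635 [wait]  node(3,3) S=119.3038 payoff=0.0000 vs cont=0.0418 → 0.0418 [wait]  ⇒ S*(3)=-
t_2: node(2,0) S=83.0374 payoff=0.0000 vs cont=4.4428 → 4.4428 [wait]  node(2,1) S=95.9900 payoff=0.0000 vs cont=1.3646 → 1.3646 [wait]  node(2,2) S=110.9630 payoff=0.0000 vs cont=0.2543 → 0.2543 [wait]  ⇒ S*(2)=-
t_1: node(1,0) S=89.2791 payoff=0.0000 vs cont=2.9137 → 2.9137 [wait]  node(1,1) S=103.2053 payoff=0.0000 vs cont=0.8135 → 0.8135 [wait]  ⇒ S*(1)=-
t_0: node(0,0) S=95.9900 payoff=0.0000 vs cont=1.8707 → 1.8707 [wait]  ⇒ S*(0)=-

price = 1.8707
boundary = - - - - - - 62.1397 66.8106 71.8326
tree:
1.8707
2.9137 0.8135
4.4428 1.3646 0.2543
6.6057 2.2529 0.4635 0.0418
9.5294 3.6478 0.8382 0.0829 0.0000
13.2545 5.7649 1.5017 0.1645 0.0000 0.0000
17.6403 8.8303 2.6591 0.3264 0.0000 0.0000 0.0000
21.9846 12.9694 4.6407 0.6474 0.0000 0.0000 0.0000 0.0000
26.0252 17.6403 7.9474 1.2844 0.0000 0.0000 0.0000 0.0000 0.0000
29.7833 21.9846 12.9694 2.5479 0.0000 0.0000 0.0000 0.0000 0.0000 0.0000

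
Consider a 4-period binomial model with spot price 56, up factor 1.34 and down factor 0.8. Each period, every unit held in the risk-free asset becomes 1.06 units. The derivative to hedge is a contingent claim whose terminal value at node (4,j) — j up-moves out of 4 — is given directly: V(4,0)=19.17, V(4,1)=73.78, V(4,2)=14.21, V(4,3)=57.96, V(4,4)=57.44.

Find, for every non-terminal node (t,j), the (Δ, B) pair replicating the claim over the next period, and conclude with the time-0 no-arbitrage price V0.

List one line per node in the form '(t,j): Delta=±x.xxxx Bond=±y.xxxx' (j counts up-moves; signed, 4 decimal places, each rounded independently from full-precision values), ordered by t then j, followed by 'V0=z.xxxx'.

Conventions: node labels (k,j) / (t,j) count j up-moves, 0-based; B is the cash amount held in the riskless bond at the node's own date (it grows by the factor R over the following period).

The replicating-portfolio and risk-neutral prices coincide; use p* = (1.06−0.8)/(1.34−0.8) = 0.4815 for the latter.
Terminal payoffs: V(4,0)=19.1700, V(4,1)=73.7800, V(4,2)=14.2100, V(4,3)=57.9600, V(4,4)=57.4400
(3,0): S=28.6720. Δ = (V_up−V_dn)/(S_up−S_dn) = (73.7800−19.1700)/(38.4205−22.9376) = 3.5271. V = [p*·73.7800 + (1−p*)·19.1700]/1.06 = 42.8903. B = V − Δ·S = -58.2393.
(3,1): S=48.0256. Δ = (V_up−V_dn)/(S_up−S_dn) = (14.2100−73.7800)/(64.3543−38.4205) = -2.2970. V = [p*·14.2100 + (1−p*)·73.7800]/1.06 = 42.5454. B = V − Δ·S = 152.8602.
(3,2): S=80.4429. Δ = (V_up−V_dn)/(S_up−S_dn) = (57.9600−14.2100)/(107.7935−64.3543) = 1.0072. V = [p*·57.9600 + (1−p*)·14.2100]/1.06 = 33.2781. B = V − Δ·S = -47.7404.
(3,3): S=134.7418. Δ = (V_up−V_dn)/(S_up−S_dn) = (57.4400−57.9600)/(180.5540−107.7935) = -0.0071. V = [p*·57.4400 + (1−p*)·57.9600]/1.06 = 54.4430. B = V − Δ·S = 55.4060.
(2,0): S=35.8400. Δ = (V_up−V_dn)/(S_up−S_dn) = (42.5454−42.8903)/(48.0256−28.6720) = -0.0178. V = [p*·42.5454 + (1−p*)·42.8903]/1.06 = 40.3059. B = V − Δ·S = 40.9445.
(2,1): S=60.0320. Δ = (V_up−V_dn)/(S_up−S_dn) = (33.2781−42.5454)/(80.4429−48.0256) = -0.2859. V = [p*·33.2781 + (1−p*)·42.5454]/1.06 = 35.9277. B = V − Δ·S = 53.0894.
(2,2): S=100.5536. Δ = (V_up−V_dn)/(S_up−S_dn) = (54.4430−33.2781)/(134.7418−80.4429) = 0.3898. V = [p*·54.4430 + (1−p*)·33.2781]/1.06 = 41.0082. B = V − Δ·S = 1.8139.
(1,0): S=44.8000. Δ = (V_up−V_dn)/(S_up−S_dn) = (35.9277−40.3059)/(60.0320−35.8400) = -0.1810. V = [p*·35.9277 + (1−p*)·40.3059]/1.06 = 36.0357. B = V − Δ·S = 44.1434.
(1,1): S=75.0400. Δ = (V_up−V_dn)/(S_up−S_dn) = (41.0082−35.9277)/(100.5536−60.0320) = 0.1254. V = [p*·41.0082 + (1−p*)·35.9277]/1.06 = 36.2018. B = V − Δ·S = 26.7936.
(0,0): S=56.0000. Δ = (V_up−V_dn)/(S_up−S_dn) = (36.2018−36.0357)/(75.0400−44.8000) = 0.0055. V = [p*·36.2018 + (1−p*)·36.0357]/1.06 = 34.0714. B = V − Δ·S = 33.7640.
As a check, the time-0 holding Δ(0,0)·S0 + B(0,0) comes to 34.0714 — exactly V0.

(0,0): Delta=0.0055 Bond=33.7640
(1,0): Delta=-0.1810 Bond=44.1434
(1,1): Delta=0.1254 Bond=26.7936
(2,0): Delta=-0.0178 Bond=40.9445
(2,1): Delta=-0.2859 Bond=53.0894
(2,2): Delta=0.3898 Bond=1.8139
(3,0): Delta=3.5271 Bond=-58.2393
(3,1): Delta=-2.2970 Bond=152.8602
(3,2): Delta=1.0072 Bond=-47.7404
(3,3): Delta=-0.0071 Bond=55.4060
V0=34.0714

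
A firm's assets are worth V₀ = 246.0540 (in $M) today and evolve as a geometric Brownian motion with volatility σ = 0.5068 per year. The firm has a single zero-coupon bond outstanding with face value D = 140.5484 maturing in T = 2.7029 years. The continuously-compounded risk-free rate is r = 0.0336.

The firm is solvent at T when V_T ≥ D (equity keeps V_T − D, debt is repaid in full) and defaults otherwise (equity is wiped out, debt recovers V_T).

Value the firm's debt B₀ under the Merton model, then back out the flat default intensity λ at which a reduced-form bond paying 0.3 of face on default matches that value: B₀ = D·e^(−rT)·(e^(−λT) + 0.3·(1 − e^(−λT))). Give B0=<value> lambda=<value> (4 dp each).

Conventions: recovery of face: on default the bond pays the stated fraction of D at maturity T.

B0=110.8548 lambda=0.0801

With assets at 246.0540 and a single debt payment of 140.5484 at 2.7029 years:
d₁ = [ln(V₀/D) + (r + σ²/2)T] / (σ√T)
   = [ln(246.0540/140.5484) + (0.0336 + 0.5·0.5068²)·2.7029] / (0.5068·√2.7029)
   = [0.559999 + 0.437932] / 0.833204 = 1.197703
d₂ = d₁ − σ√T = 1.197703 − 0.833204 = 0.364498
N(d₁) = 0.884484,  N(d₂) = 0.642257,  e^(−rT) = 0.913184
E₀ = V₀·N(d₁) − D·e^(−rT)·N(d₂)
   = 246.0540·0.884484 − 140.5484·0.913184·0.642257 = 135.199224
B₀ = V₀ − E₀ = 246.0540 − 135.199224 = 110.854776
e^(−λT) = (B₀·e^(rT)/D − 0.3)/(1 − 0.3) = (110.8548·1.095069/140.5484 − 0.3)/0.7 = 0.80530614
λ = −ln(0.80530614)/2.7029 = 0.080111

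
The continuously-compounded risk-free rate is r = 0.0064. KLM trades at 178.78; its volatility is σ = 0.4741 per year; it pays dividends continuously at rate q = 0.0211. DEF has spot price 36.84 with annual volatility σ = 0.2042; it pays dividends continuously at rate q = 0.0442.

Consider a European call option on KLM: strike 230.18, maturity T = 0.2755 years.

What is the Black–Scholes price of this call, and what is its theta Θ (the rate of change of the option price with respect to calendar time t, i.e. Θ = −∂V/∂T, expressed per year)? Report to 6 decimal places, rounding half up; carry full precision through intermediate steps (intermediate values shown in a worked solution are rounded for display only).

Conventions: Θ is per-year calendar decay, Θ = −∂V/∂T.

price = 3.922875
Θ = -20.717116

σ√T = 0.4741·√0.2755 = 0.248846
d₁ = (ln(S/K) + (r−q+σ²/2)T) / (σ√T) = (ln(178.78/230.18) + (0.0064−0.0211+0.4741²/2)·0.2755) / 0.248846 = (-0.252706 + 0.026912) / 0.248846 = -0.907361
d₂ = d₁ − σ√T = -0.907361 − 0.248846 = -1.156207
e^{−rT} = 0.998238
e^{−qT} = 0.994204
N(d₁) = 0.182108,  N(d₂) = 0.123798
Call price V = S·e^{−qT}·N(d₁) − K·e^{−rT}·N(d₂) = 32.368539 − 28.445664 = 3.922875
φ(d₁) = (1/√(2π))·e^{−d₁²/2} = 0.264321
Θ = −S·e^{−qT}·φ(d₁)·σ/(2√T) + q·S·e^{−qT}·N(d₁) − r·K·e^{−rT}·N(d₂) = −21.218040 + 0.682976 − 0.182052 = -20.717116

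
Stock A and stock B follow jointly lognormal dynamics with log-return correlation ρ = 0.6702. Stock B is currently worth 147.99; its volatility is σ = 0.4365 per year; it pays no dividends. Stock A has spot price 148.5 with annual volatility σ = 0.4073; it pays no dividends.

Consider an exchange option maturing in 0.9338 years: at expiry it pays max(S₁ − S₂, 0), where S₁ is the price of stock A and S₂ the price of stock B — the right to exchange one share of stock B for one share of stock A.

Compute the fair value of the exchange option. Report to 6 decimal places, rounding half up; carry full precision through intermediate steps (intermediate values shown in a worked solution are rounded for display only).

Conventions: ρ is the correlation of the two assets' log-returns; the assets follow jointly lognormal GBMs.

σ_eff = √(σ₁² + σ₂² − 2ρσ₁σ₂) = √(0.4073² + 0.4365² − 2·0.6702·0.4073·0.4365) = 0.343687
d₁ = (ln(S₁/S₂) + (q₂ − q₁ + σ_eff²/2)T) / (σ_eff√T) = (ln(148.5/147.99) + (0.0 − 0.0 + 0.059060)·0.9338) / 0.332116 = 0.176417
d₂ = d₁ − σ_eff√T = 0.176417 − 0.332116 = -0.155699
N(d₁) = 0.570017,  N(d₂) = 0.438135
V = S₁·e^{−q₁T}·N(d₁) − S₂·e^{−q₂T}·N(d₂) = 84.647473 − 64.839598 = 19.807875
Key observation: no risk-free rate is needed — with the second asset as numeraire the exchange option is a call on the ratio S₁/S₂, and r cancels out of the value.

exchange price = 19.807875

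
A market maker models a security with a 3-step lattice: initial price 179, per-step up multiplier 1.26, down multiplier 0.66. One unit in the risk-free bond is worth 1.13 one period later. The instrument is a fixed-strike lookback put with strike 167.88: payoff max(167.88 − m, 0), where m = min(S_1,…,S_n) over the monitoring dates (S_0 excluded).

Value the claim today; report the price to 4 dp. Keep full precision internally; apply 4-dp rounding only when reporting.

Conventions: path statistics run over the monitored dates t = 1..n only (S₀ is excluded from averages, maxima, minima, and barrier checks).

price = 12.9973

Set p* = 0.7833 (from d < R < u); the path-dependent value is the discounted p*-expectation over all price paths.
Enumerate all 2^3 = 8 price paths (U = up ×1.26, D = down ×0.66); each path with k up-moves has probability p*^k·(1−p*)^(3−k).
DDD: m=51.4618, payoff=116.4182, prob=0.010171
UDD: m=98.2452, payoff=69.6348, prob=0.036773
DUD: m=98.2452, payoff=69.6348, prob=0.036773
UUD: m=187.5591, payoff=0.0000, prob=0.132949
DDU: m=77.9724, payoff=89.9076, prob=0.036773
UDU: m=148.8564, payoff=19.0236, prob=0.132949
DUU: m=118.1400, payoff=49.7400, prob=0.132949
UUU: m=225.5400, payoff=0.0000, prob=0.480662
Price = Σ prob·payoff / R^3 = 18.753746 / 1.442897 = 12.9973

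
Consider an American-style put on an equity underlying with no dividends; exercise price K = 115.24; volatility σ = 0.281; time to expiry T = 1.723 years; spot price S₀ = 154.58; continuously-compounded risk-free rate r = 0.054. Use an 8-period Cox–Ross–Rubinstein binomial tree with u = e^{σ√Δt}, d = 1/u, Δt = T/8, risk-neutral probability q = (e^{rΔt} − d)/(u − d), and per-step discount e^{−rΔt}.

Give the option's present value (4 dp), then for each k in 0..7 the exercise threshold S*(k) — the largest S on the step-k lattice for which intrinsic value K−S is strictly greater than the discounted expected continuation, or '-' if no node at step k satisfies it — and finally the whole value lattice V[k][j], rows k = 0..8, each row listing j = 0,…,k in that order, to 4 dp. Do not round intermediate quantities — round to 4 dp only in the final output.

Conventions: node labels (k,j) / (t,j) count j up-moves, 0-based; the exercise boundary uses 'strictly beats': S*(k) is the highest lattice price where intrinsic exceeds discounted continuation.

price = 3.5895
boundary = - - - - - 80.5334 91.7512 80.5334
tree:
3.5895
6.0167 1.3596
9.8431 2.5097 0.2952
15.6238 4.5619 0.6123 0.0000
23.8686 8.1276 1.2698 0.0000 0.0000
34.7066 14.0909 2.6334 0.0000 0.0000 0.0000
44.5528 23.4888 5.4613 0.0000 0.0000 0.0000 0.0000
53.1952 34.7066 11.3261 0.0000 0.0000 0.0000 0.0000 0.0000
60.7810 44.5528 23.4888 0.0000 0.0000 0.0000 0.0000 0.0000 0.0000

Δt=0.21538  u=1.13929  d=0.87774  q=0.51217  discount=0.98844
step 8 (expiry): payoffs max(K−S,0) = 60.7810 44.5528 23.4888 0.0000 0.0000 0.0000 0.0000 0.0000 0.0000
step 7: (k=7,j=0): S=62.0448, K−S=53.1952, hold=51.8627 ⇒ V=53.1952 exercise | (k=7,j=1): S=80.5334, K−S=34.7066, hold=33.3741 ⇒ V=34.7066 exercise | (k=7,j=2): S=104.5315, K−S=10.7085, hold=11.3261 ⇒ V=11.3261 continue | (k=7,j=3): S=135.6806, K−S=0.0000, hold=0.0000 ⇒ V=0.0000 continue | (k=7,j=4): S=176.1119, K−S=0.0000, hold=0.0000 ⇒ V=0.0000 continue | (k=7,j=5): S=228.5913, K−S=0.0000, hold=0.0000 ⇒ V=0.0000 continue | (k=7,j=6): S=296.7089, K−S=0.0000, hold=0.0000 ⇒ V=0.0000 continue | (k=7,j=7): S=385.1247, K−S=0.0000, hold=0.0000 ⇒ V=0.0000 continue  boundary S*=80.5334
step 6: (k=6,j=0): S=70.6872, K−S=44.5528, hold=43.2203 ⇒ V=44.5528 exercise | (k=6,j=1): S=91.7512, K−S=23.4888, hold=22.4690 ⇒ V=23.4888 exercise | (k=6,j=2): S=119.0920, K−S=0.0000, hold=5.4613 ⇒ V=5.4613 continue | (k=6,j=3): S=154.5800, K−S=0.0000, hold=0.0000 ⇒ V=0.0000 continue | (k=6,j=4): S=200.6431, K−S=0.0000, hold=0.0000 ⇒ V=0.0000 continue | (k=6,j=5): S=260.4324, K−S=0.0000, hold=0.0000 ⇒ V=0.0000 continue | (k=6,j=6): S=338.0383, K−S=0.0000, hold=0.0000 ⇒ V=0.0000 continue  boundary S*=91.7512
step 5: (k=5,j=0): S=80.5334, K−S=34.7066, hold=33.3741 ⇒ V=34.7066 exercise | (k=5,j=1): S=104.5315, K−S=10.7085, hold=14.0909 ⇒ V=14.0909 continue | (k=5,j=2): S=135.6806, K−S=0.0000, hold=2.6334 ⇒ V=2.6334 continue | (k=5,j=3): S=176.1119, K−S=0.0000, hold=0.0000 ⇒ V=0.0000 continue | (k=5,j=4): S=228.5913, K−S=0.0000, hold=0.0000 ⇒ V=0.0000 continue | (k=5,j=5): S=296.7089, K−S=0.0000, hold=0.0000 ⇒ V=0.0000 continue  boundary S*=80.5334
step 4: (k=4,j=0): S=91.7512, K−S=23.4888, hold=23.8686 ⇒ V=23.8686 continue | (k=4,j=1): S=119.0920, K−S=0.0000, hold=8.1276 ⇒ V=8.1276 continue | (k=4,j=2): S=154.5800, K−S=0.0000, hold=1.2698 ⇒ V=1.2698 continue | (k=4,j=3): S=200.6431, K−S=0.0000, hold=0.0000 ⇒ V=0.0000 continue | (k=4,j=4): S=260.4324, K−S=0.0000, hold=0.0000 ⇒ V=0.0000 continue  boundary S*=-
step 3: (k=3,j=0): S=104.5315, K−S=10.7085, hold=15.6238 ⇒ V=15.6238 continue | (k=3,j=1): S=135.6806, K−S=0.0000, hold=4.5619 ⇒ V=4.5619 continue | (k=3,j=2): S=176.1119, K−S=0.0000, hold=0.6123 ⇒ V=0.6123 continue | (k=3,j=3): S=228.5913, K−S=0.0000, hold=0.0000 ⇒ V=0.0000 continue  boundary S*=-
step 2: (k=2,j=0): S=119.0920, K−S=0.0000, hold=9.8431 ⇒ V=9.8431 continue | (k=2,j=1): S=154.5800, K−S=0.0000, hold=2.5097 ⇒ V=2.5097 continue | (k=2,j=2): S=200.6431, K−S=0.0000, hold=0.2952 ⇒ V=0.2952 continue  boundary S*=-
step 1: (k=1,j=0): S=135.6806, K−S=0.0000, hold=6.0167 ⇒ V=6.0167 continue | (k=1,j=1): S=176.1119, K−S=0.0000, hold=1.3596 ⇒ V=1.3596 continue  boundary S*=-
step 0: (k=0,j=0): S=154.5800, K−S=0.0000, hold=3.5895 ⇒ V=3.5895 continue  boundary S*=-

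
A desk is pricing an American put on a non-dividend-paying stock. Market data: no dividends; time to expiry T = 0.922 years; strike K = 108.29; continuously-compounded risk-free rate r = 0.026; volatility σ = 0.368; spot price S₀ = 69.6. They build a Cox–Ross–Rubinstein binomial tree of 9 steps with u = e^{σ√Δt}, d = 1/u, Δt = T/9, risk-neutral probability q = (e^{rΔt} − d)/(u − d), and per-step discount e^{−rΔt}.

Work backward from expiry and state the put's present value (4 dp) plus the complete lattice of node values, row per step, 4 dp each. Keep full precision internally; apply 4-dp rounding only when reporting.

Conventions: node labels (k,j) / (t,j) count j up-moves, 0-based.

price = 39.1809
tree:
39.1809
46.4235 31.6105
53.2977 38.8764 23.9732
59.4081 46.4235 30.9771 16.5753
64.8395 53.2977 38.6900 22.8557 9.9144
69.6674 59.4081 46.4235 30.3789 14.8934 4.6159
73.9589 64.8395 53.2977 38.6900 21.6109 7.7532 1.2681
77.7736 69.6674 59.4081 46.4235 29.9898 12.7217 2.4541 0.0000
81.1643 73.9589 64.8395 53.2977 38.6900 20.2021 4.7492 0.0000 0.0000
84.1784 77.7736 69.6674 59.4081 46.4235 29.9898 9.1908 0.0000 0.0000 0.0000

Δt=0.10244  u=1.12500  d=0.88889  q=0.48188  discount=0.99734
step 9 (expiry): payoffs max(K−S,0) = 84.1784 77.7736 69.6674 59.4081 46.4235 29.9898 9.1908 0.0000 0.0000 0.0000
k=8: (k=8,j=0): S=27.1257, K−S=81.1643, hold=80.8763 ⇒ V=81.1643 exercise | (k=8,j=1): S=34.3311, K−S=73.9589, hold=73.6709 ⇒ V=73.9589 exercise | (k=8,j=2): S=43.4505, K−S=64.8395, hold=64.5514 ⇒ V=64.8395 exercise | (k=8,j=3): S=54.9923, K−S=53.2977, hold=53.0096 ⇒ V=53.2977 exercise | (k=8,j=4): S=69.6000, K−S=38.6900, hold=38.4019 ⇒ V=38.6900 exercise | (k=8,j=5): S=88.0879, K−S=20.2021, hold=19.9140 ⇒ V=20.2021 exercise | (k=8,j=6): S=111.4869, K−S=0.0000, hold=4.7492 ⇒ V=4.7492 continue | (k=8,j=7): S=141.1013, K−S=0.0000, hold=0.0000 ⇒ V=0.0000 continue | (k=8,j=8): S=178.5822, K−S=0.0000, hold=0.0000 ⇒ V=0.0000 continue
k=7: (k=7,j=0): S=30.5164, K−S=77.7736, hold=77.4855 ⇒ V=77.7736 exercise | (k=7,j=1): S=38.6226, K−S=69.6674, hold=69.3794 ⇒ V=69.6674 exercise | (k=7,j=2): S=48.8819, K−S=59.4081, hold=59.1200 ⇒ V=59.4081 exercise | (k=7,j=3): S=61.8665, K−S=46.4235, hold=46.1354 ⇒ V=46.4235 exercise | (k=7,j=4): S=78.3002, K−S=29.9898, hold=29.7018 ⇒ V=29.9898 exercise | (k=7,j=5): S=99.0992, K−S=9.1908, hold=12.7217 ⇒ V=12.7217 continue | (k=7,j=6): S=125.4230, K−S=0.0000, hold=2.4541 ⇒ V=2.4541 continue | (k=7,j=7): S=158.7393, K−S=0.0000, hold=0.0000 ⇒ V=0.0000 continue
k=6: (k=6,j=0): S=34.3311, K−S=73.9589, hold=73.6709 ⇒ V=73.9589 exercise | (k=6,j=1): S=43.4505, K−S=64.8395, hold=64.5514 ⇒ V=64.8395 exercise | (k=6,j=2): S=54.9923, K−S=53.2977, hold=53.0096 ⇒ V=53.2977 exercise | (k=6,j=3): S=69.6000, K−S=38.6900, hold=38.4019 ⇒ V=38.6900 exercise | (k=6,j=4): S=88.0879, K−S=20.2021, hold=21.6109 ⇒ V=21.6109 continue | (k=6,j=5): S=111.4869, K−S=0.0000, hold=7.7532 ⇒ V=7.7532 continue | (k=6,j=6): S=141.1013, K−S=0.0000, hold=1.2681 ⇒ V=1.2681 continue
k=5: (k=5,j=0): S=38.6226, K−S=69.6674, hold=69.3794 ⇒ V=69.6674 exercise | (k=5,j=1): S=48.8819, K−S=59.4081, hold=59.1200 ⇒ V=59.4081 exercise | (k=5,j=2): S=61.8665, K−S=46.4235, hold=46.1354 ⇒ V=46.4235 exercise | (k=5,j=3): S=78.3002, K−S=29.9898, hold=30.3789 ⇒ V=30.3789 continue | (k=5,j=4): S=99.0992, K−S=9.1908, hold=14.8934 ⇒ V=14.8934 continue | (k=5,j=5): S=125.4230, K−S=0.0000, hold=4.6159 ⇒ V=4.6159 continue
k=4: (k=4,j=0): S=43.4505, K−S=64.8395, hold=64.5514 ⇒ V=64.8395 exercise | (k=4,j=1): S=54.9923, K−S=53.2977, hold=53.0096 ⇒ V=53.2977 exercise | (k=4,j=2): S=69.6000, K−S=38.6900, hold=38.5889 ⇒ V=38.6900 exercise | (k=4,j=3): S=88.0879, K−S=20.2021, hold=22.8557 ⇒ V=22.8557 continue | (k=4,j=4): S=111.4869, K−S=0.0000, hold=9.9144 ⇒ V=9.9144 continue
k=3: (k=3,j=0): S=48.8819, K−S=59.4081, hold=59.1200 ⇒ V=59.4081 exercise | (k=3,j=1): S=61.8665, K−S=46.4235, hold=46.1354 ⇒ V=46.4235 exercise | (k=3,j=2): S=78.3002, K−S=29.9898, hold=30.9771 ⇒ V=30.9771 continue | (k=3,j=3): S=99.0992, K−S=9.1908, hold=16.5753 ⇒ V=16.5753 continue
k=2: (k=2,j=0): S=54.9923, K−S=53.2977, hold=53.0096 ⇒ V=53.2977 exercise | (k=2,j=1): S=69.6000, K−S=38.6900, hold=38.8764 ⇒ V=38.8764 continue | (k=2,j=2): S=88.0879, K−S=20.2021, hold=23.9732 ⇒ V=23.9732 continue
k=1: (k=1,j=0): S=61.8665, K−S=46.4235, hold=46.2250 ⇒ V=46.4235 exercise | (k=1,j=1): S=78.3002, K−S=29.9898, hold=31.6105 ⇒ V=31.6105 continue
k=0: (k=0,j=0): S=69.6000, K−S=38.6900, hold=39.1809 ⇒ V=39.1809 continue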